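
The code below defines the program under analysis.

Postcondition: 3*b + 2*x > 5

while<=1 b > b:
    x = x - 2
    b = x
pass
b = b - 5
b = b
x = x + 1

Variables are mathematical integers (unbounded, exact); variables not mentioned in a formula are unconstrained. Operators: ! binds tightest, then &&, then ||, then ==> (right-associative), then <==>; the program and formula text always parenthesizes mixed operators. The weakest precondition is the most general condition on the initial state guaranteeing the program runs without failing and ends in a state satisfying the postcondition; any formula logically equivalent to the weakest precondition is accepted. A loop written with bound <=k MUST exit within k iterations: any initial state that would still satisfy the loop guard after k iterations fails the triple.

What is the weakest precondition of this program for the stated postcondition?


Working backward. After the program, 3*b + 2*x > 5 must hold.
Before x := x + 1: 3*b + 2*x > 3
Before b := b: 3*b + 2*x > 3
Before b := b - 5: 3*b + 2*x > 18
Before skip: 3*b + 2*x > 18
Before the loop (bound <=1), unroll the exhaustion recursion (WP_0 = exit-now case; WP_j = one more guarded iteration, up to j = 1):
  WP_0: 3*b + 2*x > 18
  WP_1: 3*b + 2*x > 18
So before the loop: 3*b + 2*x > 18
Answer: WP = 3*b + 2*x > 18


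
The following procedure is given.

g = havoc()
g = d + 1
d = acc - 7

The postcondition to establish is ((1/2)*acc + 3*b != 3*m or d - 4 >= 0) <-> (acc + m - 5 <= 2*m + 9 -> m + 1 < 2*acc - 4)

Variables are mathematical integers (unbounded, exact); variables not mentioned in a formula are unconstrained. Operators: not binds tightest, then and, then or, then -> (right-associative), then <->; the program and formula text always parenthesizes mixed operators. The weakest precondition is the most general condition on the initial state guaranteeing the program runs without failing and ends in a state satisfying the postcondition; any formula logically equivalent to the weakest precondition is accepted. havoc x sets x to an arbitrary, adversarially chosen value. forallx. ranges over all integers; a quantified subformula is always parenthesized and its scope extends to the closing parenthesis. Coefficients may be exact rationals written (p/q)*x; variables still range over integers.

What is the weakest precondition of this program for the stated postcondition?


Working backward. After the program, the postcondition ((1/2)*acc + 3*b != 3*m or d - 4 >= 0) <-> (acc + m - 5 <= 2*m + 9 -> m + 1 < 2*acc - 4) must hold; in canonical form it is ((1/2)*acc + 3*b != 3*m or d >= 4) <-> (acc <= m + 14 -> m < 2*acc - 5).
Before d := acc - 7: ((1/2)*acc + 3*b != 3*m or acc >= 11) <-> (acc <= m + 14 -> m < 2*acc - 5)
Before g := d + 1: ((1/2)*acc + 3*b != 3*m or acc >= 11) <-> (acc <= m + 14 -> m < 2*acc - 5)
Before havoc g: ((1/2)*acc + 3*b != 3*m or acc >= 11) <-> (acc <= m + 14 -> m < 2*acc - 5)
Answer: WP = ((1/2)*acc + 3*b != 3*m or acc >= 11) <-> (acc <= m + 14 -> m < 2*acc - 5)


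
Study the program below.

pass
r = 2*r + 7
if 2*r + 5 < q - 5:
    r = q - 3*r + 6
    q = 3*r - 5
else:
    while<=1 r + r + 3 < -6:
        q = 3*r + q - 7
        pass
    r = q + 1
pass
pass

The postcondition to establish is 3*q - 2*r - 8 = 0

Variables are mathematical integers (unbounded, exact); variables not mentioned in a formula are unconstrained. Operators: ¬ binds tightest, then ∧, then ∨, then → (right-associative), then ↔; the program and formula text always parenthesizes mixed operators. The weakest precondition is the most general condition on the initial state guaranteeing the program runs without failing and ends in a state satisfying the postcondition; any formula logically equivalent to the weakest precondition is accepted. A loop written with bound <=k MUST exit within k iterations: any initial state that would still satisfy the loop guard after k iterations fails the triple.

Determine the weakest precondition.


Working backward. After the program, the postcondition 3*q - 2*r - 8 = 0 must hold; in canonical form it is 3*q = 2*r + 8.
Before skip: 3*q = 2*r + 8
Before skip: 3*q = 2*r + 8
Then branch requires 7*q = 21*r - 19; else branch requires (2*r < -9 → ((¬(2*r < -9)) ∧ q + 3*r = 17)) ∧ ((¬(2*r < -9)) → q = 10).
Before the if: (2*r < q - 10 → 7*q = 21*r - 19) ∧ ((¬(2*r < q - 10)) → ((2*r < -9 → ((¬(2*r < -9)) ∧ q + 3*r = 17)) ∧ ((¬(2*r < -9)) → q = 10)))
Before r := 2*r + 7: (4*r < q - 24 → 7*q = 42*r + 128) ∧ ((¬(4*r < q - 24)) → ((4*r < -23 → ((¬(4*r < -23)) ∧ q + 6*r = -4)) ∧ ((¬(4*r < -23)) → q = 10)))
Before skip: (4*r < q - 24 → 7*q = 42*r + 128) ∧ ((¬(4*r < q - 24)) → ((4*r < -23 → ((¬(4*r < -23)) ∧ q + 6*r = -4)) ∧ ((¬(4*r < -23)) → q = 10)))
Answer: WP = (4*r < q - 24 → 7*q = 42*r + 128) ∧ ((¬(4*r < q - 24)) → ((4*r < -23 → ((¬(4*r < -23)) ∧ q + 6*r = -4)) ∧ ((¬(4*r < -23)) → q = 10)))


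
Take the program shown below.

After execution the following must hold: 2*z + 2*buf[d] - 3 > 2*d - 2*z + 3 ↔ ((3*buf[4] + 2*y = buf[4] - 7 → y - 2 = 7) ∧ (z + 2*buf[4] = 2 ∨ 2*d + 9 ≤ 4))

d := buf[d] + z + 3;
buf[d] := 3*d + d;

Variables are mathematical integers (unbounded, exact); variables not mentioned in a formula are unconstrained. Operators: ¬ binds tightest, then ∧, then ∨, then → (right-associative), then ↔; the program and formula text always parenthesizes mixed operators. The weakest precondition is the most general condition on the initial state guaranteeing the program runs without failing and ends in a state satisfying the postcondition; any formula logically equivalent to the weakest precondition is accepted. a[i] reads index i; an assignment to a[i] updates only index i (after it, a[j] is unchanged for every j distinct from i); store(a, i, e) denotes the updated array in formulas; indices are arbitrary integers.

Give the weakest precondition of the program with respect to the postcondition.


Working backward. After the program, the postcondition 2*z + 2*buf[d] - 3 > 2*d - 2*z + 3 ↔ ((3*buf[4] + 2*y = buf[4] - 7 → y - 2 = 7) ∧ (z + 2*buf[4] = 2 ∨ 2*d + 9 ≤ 4)) must hold; in canonical form it is 2*buf[d] + 4*z > 2*d + 6 ↔ ((2*buf[4] + 2*y = -7 → y = 9) ∧ (2*buf[4] + z = 2 ∨ 2*d ≤ -5)).
Before buf[d] := 3*d + d: 2*store(buf, d, 4*d)[d] + 4*z > 2*d + 6 ↔ ((2*store(buf, d, 4*d)[4] + 2*y = -7 → y = 9) ∧ (2*store(buf, d, 4*d)[4] + z = 2 ∨ 2*d ≤ -5))
Before d := buf[d] + z + 3: 2*store(buf, buf[d] + z + 3, 4*buf[d] + 4*z + 12)[buf[d] + z + 3] + 2*z > 2*buf[d] + 12 ↔ ((2*store(buf, buf[d] + z + 3, 4*buf[d] + 4*z + 12)[4] + 2*y = -7 → y = 9) ∧ (2*store(buf, buf[d] + z + 3, 4*buf[d] + 4*z + 12)[4] + z = 2 ∨ 2*buf[d] + 2*z ≤ -11))
Answer: WP = 2*store(buf, buf[d] + z + 3, 4*buf[d] + 4*z + 12)[buf[d] + z + 3] + 2*z > 2*buf[d] + 12 ↔ ((2*store(buf, buf[d] + z + 3, 4*buf[d] + 4*z + 12)[4] + 2*y = -7 → y = 9) ∧ (2*store(buf, buf[d] + z + 3, 4*buf[d] + 4*z + 12)[4] + z = 2 ∨ 2*buf[d] + 2*z ≤ -11))


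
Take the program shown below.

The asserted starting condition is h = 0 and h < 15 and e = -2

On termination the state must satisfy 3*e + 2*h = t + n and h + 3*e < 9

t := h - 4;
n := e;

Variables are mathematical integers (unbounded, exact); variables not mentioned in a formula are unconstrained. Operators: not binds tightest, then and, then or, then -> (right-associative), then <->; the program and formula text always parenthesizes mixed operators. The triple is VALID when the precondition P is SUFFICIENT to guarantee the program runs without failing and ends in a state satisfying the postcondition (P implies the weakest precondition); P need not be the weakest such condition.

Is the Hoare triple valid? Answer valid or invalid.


Working backward. After the program, the postcondition 3*e + 2*h = t + n and h + 3*e < 9 must hold; in canonical form it is 3*e + 2*h = n + t and 3*e + h < 9.
Before n := e: 2*e + 2*h = t and 3*e + h < 9
Before t := h - 4: 2*e + h = -4 and 3*e + h < 9
The weakest precondition is 2*e + h = -4 and 3*e + h < 9.
Check whether h = 0 and h < 15 and e = -2 implies it.
Every state satisfying the precondition satisfies the weakest precondition: the implication holds.
Answer: valid


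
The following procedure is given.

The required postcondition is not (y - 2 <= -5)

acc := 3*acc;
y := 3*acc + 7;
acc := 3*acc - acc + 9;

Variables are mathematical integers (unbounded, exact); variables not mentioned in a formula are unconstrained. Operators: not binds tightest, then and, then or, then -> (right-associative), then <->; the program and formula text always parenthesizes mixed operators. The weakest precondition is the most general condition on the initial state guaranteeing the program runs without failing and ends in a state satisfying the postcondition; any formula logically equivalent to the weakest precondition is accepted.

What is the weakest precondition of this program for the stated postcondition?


Working backward. After the program, the postcondition not (y - 2 <= -5) must hold; in canonical form it is not (y <= -3).
Before acc := 3*acc - acc + 9: not (y <= -3)
Before y := 3*acc + 7: not (3*acc <= -10)
Before acc := 3*acc: not (9*acc <= -10)
Answer: WP = not (9*acc <= -10)


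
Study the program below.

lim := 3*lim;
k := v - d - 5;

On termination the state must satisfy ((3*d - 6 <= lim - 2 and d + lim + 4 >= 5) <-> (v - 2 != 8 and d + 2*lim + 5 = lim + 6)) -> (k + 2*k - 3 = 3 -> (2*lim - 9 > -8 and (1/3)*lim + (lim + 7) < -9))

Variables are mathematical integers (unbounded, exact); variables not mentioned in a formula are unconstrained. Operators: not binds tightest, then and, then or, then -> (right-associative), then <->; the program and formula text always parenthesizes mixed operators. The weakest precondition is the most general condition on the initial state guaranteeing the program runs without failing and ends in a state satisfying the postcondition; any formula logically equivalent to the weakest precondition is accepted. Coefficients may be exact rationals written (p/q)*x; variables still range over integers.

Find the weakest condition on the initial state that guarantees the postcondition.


Working backward. After the program, the postcondition ((3*d - 6 <= lim - 2 and d + lim + 4 >= 5) <-> (v - 2 != 8 and d + 2*lim + 5 = lim + 6)) -> (k + 2*k - 3 = 3 -> (2*lim - 9 > -8 and (1/3)*lim + (lim + 7) < -9)) must hold; in canonical form it is ((3*d <= lim + 4 and d + lim >= 1) <-> (v != 10 and d + lim = 1)) -> (3*k = 6 -> (2*lim > 1 and (4/3)*lim < -16)).
Before k := v - d - 5: ((3*d <= lim + 4 and d + lim >= 1) <-> (v != 10 and d + lim = 1)) -> (3*v = 3*d + 21 -> (2*lim > 1 and (4/3)*lim < -16))
Before lim := 3*lim: ((3*d <= 3*lim + 4 and d + 3*lim >= 1) <-> (v != 10 and d + 3*lim = 1)) -> (3*v = 3*d + 21 -> (6*lim > 1 and 4*lim < -16))
Answer: WP = ((3*d <= 3*lim + 4 and d + 3*lim >= 1) <-> (v != 10 and d + 3*lim = 1)) -> (3*v = 3*d + 21 -> (6*lim > 1 and 4*lim < -16))


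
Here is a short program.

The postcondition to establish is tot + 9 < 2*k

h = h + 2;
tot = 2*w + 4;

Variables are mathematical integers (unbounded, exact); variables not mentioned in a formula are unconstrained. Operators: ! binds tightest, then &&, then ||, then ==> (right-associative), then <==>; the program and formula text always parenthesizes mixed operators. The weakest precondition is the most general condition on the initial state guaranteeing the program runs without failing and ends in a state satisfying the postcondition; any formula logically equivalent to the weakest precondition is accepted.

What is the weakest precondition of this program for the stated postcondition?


Working backward. After the program, the postcondition tot + 9 < 2*k must hold; in canonical form it is tot < 2*k - 9.
Before tot := 2*w + 4: 2*w < 2*k - 13
Before h := h + 2: 2*w < 2*k - 13
Answer: WP = 2*w < 2*k - 13


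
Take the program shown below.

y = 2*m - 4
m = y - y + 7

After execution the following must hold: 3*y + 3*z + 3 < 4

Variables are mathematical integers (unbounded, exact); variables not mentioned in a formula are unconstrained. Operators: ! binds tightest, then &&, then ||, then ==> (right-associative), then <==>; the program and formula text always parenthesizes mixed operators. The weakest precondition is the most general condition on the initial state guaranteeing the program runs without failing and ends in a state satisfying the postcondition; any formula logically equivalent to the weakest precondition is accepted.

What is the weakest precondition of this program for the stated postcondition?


Working backward. After the program, the postcondition 3*y + 3*z + 3 < 4 must hold; in canonical form it is 3*y + 3*z < 1.
Before m := y - y + 7: 3*y + 3*z < 1
Before y := 2*m - 4: 6*m + 3*z < 13
Answer: WP = 6*m + 3*z < 13


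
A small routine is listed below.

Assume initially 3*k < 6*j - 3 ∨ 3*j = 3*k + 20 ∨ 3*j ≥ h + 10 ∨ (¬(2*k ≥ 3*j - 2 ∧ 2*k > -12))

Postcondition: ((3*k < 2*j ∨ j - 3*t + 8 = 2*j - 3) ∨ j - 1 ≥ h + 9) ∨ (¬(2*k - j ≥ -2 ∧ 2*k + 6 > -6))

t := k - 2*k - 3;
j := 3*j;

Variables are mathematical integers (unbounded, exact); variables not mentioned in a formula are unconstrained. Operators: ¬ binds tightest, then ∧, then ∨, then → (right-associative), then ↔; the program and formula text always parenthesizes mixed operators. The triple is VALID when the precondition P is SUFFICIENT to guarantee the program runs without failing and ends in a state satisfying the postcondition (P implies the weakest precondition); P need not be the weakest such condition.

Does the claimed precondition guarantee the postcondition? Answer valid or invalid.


Working backward. After the program, the postcondition ((3*k < 2*j ∨ j - 3*t + 8 = 2*j - 3) ∨ j - 1 ≥ h + 9) ∨ (¬(2*k - j ≥ -2 ∧ 2*k + 6 > -6)) must hold; in canonical form it is 3*k < 2*j ∨ j + 3*t = 11 ∨ j ≥ h + 10 ∨ (¬(2*k ≥ j - 2 ∧ 2*k > -12)).
Before j := 3*j: 3*k < 6*j ∨ 3*j + 3*t = 11 ∨ 3*j ≥ h + 10 ∨ (¬(2*k ≥ 3*j - 2 ∧ 2*k > -12))
Before t := k - 2*k - 3: 3*k < 6*j ∨ 3*j = 3*k + 20 ∨ 3*j ≥ h + 10 ∨ (¬(2*k ≥ 3*j - 2 ∧ 2*k > -12))
The weakest precondition is 3*k < 6*j ∨ 3*j = 3*k + 20 ∨ 3*j ≥ h + 10 ∨ (¬(2*k ≥ 3*j - 2 ∧ 2*k > -12)).
Check whether 3*k < 6*j - 3 ∨ 3*j = 3*k + 20 ∨ 3*j ≥ h + 10 ∨ (¬(2*k ≥ 3*j - 2 ∧ 2*k > -12)) implies it.
Every state satisfying the precondition satisfies the weakest precondition: the implication holds.
Answer: valid


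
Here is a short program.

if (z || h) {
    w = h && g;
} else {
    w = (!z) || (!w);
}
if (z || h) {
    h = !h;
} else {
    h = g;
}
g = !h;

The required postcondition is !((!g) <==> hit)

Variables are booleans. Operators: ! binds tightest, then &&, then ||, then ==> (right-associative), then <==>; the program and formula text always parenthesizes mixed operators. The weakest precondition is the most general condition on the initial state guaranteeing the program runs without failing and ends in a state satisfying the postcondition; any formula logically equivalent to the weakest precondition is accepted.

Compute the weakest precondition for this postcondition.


Working backward. After the program, !((!g) <==> hit) must hold.
Before g := !h: !(h <==> hit)
Then branch requires !((!h) <==> hit); else branch requires !(g <==> hit).
Before the if: ((z || h) ==> (!((!h) <==> hit))) && ((!(z || h)) ==> (!(g <==> hit)))
Then branch requires ((z || h) ==> (!((!h) <==> hit))) && ((!(z || h)) ==> (!(g <==> hit))); else branch requires ((z || h) ==> (!((!h) <==> hit))) && ((!(z || h)) ==> (!(g <==> hit))).
Before the if: ((z || h) ==> (((z || h) ==> (!((!h) <==> hit))) && ((!(z || h)) ==> (!(g <==> hit))))) && ((!(z || h)) ==> (((z || h) ==> (!((!h) <==> hit))) && ((!(z || h)) ==> (!(g <==> hit)))))
Answer: WP = ((z || h) ==> (((z || h) ==> (!((!h) <==> hit))) && ((!(z || h)) ==> (!(g <==> hit))))) && ((!(z || h)) ==> (((z || h) ==> (!((!h) <==> hit))) && ((!(z || h)) ==> (!(g <==> hit)))))


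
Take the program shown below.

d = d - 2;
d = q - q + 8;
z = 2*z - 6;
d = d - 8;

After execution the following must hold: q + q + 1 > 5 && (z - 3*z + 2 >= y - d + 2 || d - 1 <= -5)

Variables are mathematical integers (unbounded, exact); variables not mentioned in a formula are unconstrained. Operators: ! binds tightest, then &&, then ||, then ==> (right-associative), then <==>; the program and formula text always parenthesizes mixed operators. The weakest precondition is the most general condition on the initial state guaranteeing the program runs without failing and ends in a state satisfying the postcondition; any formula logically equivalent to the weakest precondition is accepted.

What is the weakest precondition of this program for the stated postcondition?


Working backward. After the program, the postcondition q + q + 1 > 5 && (z - 3*z + 2 >= y - d + 2 || d - 1 <= -5) must hold; in canonical form it is 2*q > 4 && (d >= y + 2*z || d <= -4).
Before d := d - 8: 2*q > 4 && (d >= y + 2*z + 8 || d <= 4)
Before z := 2*z - 6: 2*q > 4 && (d >= y + 4*z - 4 || d <= 4)
Before d := q - q + 8: 2*q > 4 && y + 4*z <= 12
Before d := d - 2: 2*q > 4 && y + 4*z <= 12
Answer: WP = 2*q > 4 && y + 4*z <= 12


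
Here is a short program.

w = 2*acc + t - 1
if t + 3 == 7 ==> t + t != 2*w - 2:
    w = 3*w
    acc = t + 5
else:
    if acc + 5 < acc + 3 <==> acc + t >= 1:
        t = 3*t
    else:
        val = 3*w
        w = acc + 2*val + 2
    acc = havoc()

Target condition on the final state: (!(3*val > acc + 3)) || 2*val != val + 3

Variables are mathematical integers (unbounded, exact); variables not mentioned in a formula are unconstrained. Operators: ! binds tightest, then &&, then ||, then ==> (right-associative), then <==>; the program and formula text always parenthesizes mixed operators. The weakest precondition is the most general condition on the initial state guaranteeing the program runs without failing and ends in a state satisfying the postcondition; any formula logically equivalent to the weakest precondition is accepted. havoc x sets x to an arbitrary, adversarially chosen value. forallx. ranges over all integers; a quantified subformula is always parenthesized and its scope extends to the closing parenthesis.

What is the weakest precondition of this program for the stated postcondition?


Working backward. After the program, the postcondition (!(3*val > acc + 3)) || 2*val != val + 3 must hold; in canonical form it is (!(3*val > acc + 3)) || val != 3.
Then branch requires (!(3*val > t + 8)) || val != 3; else branch requires ((!(acc + t >= 1)) ==> (forall acc_1. ((!(3*val > acc_1 + 3)) || val != 3))) && (acc + t >= 1 ==> (forall acc_1. ((!(9*w > acc_1 + 3)) || 3*w != 3))).
Before the if: ((t == 4 ==> 2*t != 2*w - 2) ==> ((!(3*val > t + 8)) || val != 3)) && ((!(t == 4 ==> 2*t != 2*w - 2)) ==> (((!(acc + t >= 1)) ==> (forall acc_1. ((!(3*val > acc_1 + 3)) || val != 3))) && (acc + t >= 1 ==> (forall acc_1. ((!(9*w > acc_1 + 3)) || 3*w != 3)))))
Before w := 2*acc + t - 1: ((t == 4 ==> 4*acc != 4) ==> ((!(3*val > t + 8)) || val != 3)) && ((!(t == 4 ==> 4*acc != 4)) ==> (((!(acc + t >= 1)) ==> (forall acc_1. ((!(3*val > acc_1 + 3)) || val != 3))) && (acc + t >= 1 ==> (forall acc_1. ((!(18*acc + 9*t > acc_1 + 12)) || 6*acc + 3*t != 6)))))
Answer: WP = ((t == 4 ==> 4*acc != 4) ==> ((!(3*val > t + 8)) || val != 3)) && ((!(t == 4 ==> 4*acc != 4)) ==> (((!(acc + t >= 1)) ==> (forall acc_1. ((!(3*val > acc_1 + 3)) || val != 3))) && (acc + t >= 1 ==> (forall acc_1. ((!(18*acc + 9*t > acc_1 + 12)) || 6*acc + 3*t != 6)))))


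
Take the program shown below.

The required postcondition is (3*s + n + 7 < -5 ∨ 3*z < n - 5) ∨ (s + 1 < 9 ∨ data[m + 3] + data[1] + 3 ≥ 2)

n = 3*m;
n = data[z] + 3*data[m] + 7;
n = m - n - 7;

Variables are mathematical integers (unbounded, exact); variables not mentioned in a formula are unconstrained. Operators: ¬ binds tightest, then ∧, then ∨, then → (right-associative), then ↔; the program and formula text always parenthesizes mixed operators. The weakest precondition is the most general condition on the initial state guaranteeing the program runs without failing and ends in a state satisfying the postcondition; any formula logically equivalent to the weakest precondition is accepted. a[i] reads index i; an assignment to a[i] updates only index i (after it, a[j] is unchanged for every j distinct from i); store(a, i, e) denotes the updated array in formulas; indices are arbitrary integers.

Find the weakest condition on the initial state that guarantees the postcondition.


Working backward. After the program, the postcondition (3*s + n + 7 < -5 ∨ 3*z < n - 5) ∨ (s + 1 < 9 ∨ data[m + 3] + data[1] + 3 ≥ 2) must hold; in canonical form it is n + 3*s < -12 ∨ 3*z < n - 5 ∨ s < 8 ∨ data[m + 3] + data[1] ≥ -1.
Before n := m - n - 7: m + 3*s < n - 5 ∨ n + 3*z < m - 12 ∨ s < 8 ∨ data[m + 3] + data[1] ≥ -1
Before n := data[z] + 3*data[m] + 7: m + 3*s < 3*data[m] + data[z] + 2 ∨ 3*data[m] + data[z] + 3*z < m - 19 ∨ s < 8 ∨ data[m + 3] + data[1] ≥ -1
Before n := 3*m: m + 3*s < 3*data[m] + data[z] + 2 ∨ 3*data[m] + data[z] + 3*z < m - 19 ∨ s < 8 ∨ data[m + 3] + data[1] ≥ -1
Answer: WP = m + 3*s < 3*data[m] + data[z] + 2 ∨ 3*data[m] + data[z] + 3*z < m - 19 ∨ s < 8 ∨ data[m + 3] + data[1] ≥ -1


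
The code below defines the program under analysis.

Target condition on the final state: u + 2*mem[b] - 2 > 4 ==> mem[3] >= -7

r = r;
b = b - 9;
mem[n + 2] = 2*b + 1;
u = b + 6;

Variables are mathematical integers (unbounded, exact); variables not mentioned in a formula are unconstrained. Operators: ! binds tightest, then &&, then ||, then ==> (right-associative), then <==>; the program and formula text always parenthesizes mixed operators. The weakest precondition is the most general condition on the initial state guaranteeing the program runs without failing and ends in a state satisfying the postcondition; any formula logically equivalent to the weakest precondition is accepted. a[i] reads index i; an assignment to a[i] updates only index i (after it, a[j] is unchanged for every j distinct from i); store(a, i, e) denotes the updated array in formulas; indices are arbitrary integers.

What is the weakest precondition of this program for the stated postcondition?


Working backward. After the program, the postcondition u + 2*mem[b] - 2 > 4 ==> mem[3] >= -7 must hold; in canonical form it is 2*mem[b] + u > 6 ==> mem[3] >= -7.
Before u := b + 6: 2*mem[b] + b > 0 ==> mem[3] >= -7
Before mem[n + 2] := 2*b + 1: 2*store(mem, n + 2, 2*b + 1)[b] + b > 0 ==> store(mem, n + 2, 2*b + 1)[3] >= -7
Before b := b - 9: 2*store(mem, n + 2, 2*b - 17)[b - 9] + b > 9 ==> store(mem, n + 2, 2*b - 17)[3] >= -7
Before r := r: 2*store(mem, n + 2, 2*b - 17)[b - 9] + b > 9 ==> store(mem, n + 2, 2*b - 17)[3] >= -7
Answer: WP = 2*store(mem, n + 2, 2*b - 17)[b - 9] + b > 9 ==> store(mem, n + 2, 2*b - 17)[3] >= -7


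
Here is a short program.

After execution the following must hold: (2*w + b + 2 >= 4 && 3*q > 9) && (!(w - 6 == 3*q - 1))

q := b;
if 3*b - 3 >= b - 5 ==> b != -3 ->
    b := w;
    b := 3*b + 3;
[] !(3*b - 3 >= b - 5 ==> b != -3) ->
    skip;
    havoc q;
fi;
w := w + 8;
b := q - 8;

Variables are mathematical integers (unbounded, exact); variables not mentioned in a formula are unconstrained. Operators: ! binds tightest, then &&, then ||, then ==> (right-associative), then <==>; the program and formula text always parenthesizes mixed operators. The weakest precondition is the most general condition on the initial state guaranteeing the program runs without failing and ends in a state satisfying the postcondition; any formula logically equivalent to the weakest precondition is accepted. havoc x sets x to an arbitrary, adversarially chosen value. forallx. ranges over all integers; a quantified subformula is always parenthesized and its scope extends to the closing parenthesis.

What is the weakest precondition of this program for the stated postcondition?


Working backward. After the program, the postcondition (2*w + b + 2 >= 4 && 3*q > 9) && (!(w - 6 == 3*q - 1)) must hold; in canonical form it is b + 2*w >= 2 && 3*q > 9 && (!(w == 3*q + 5)).
Before b := q - 8: q + 2*w >= 10 && 3*q > 9 && (!(w == 3*q + 5))
Before w := w + 8: q + 2*w >= -6 && 3*q > 9 && (!(w == 3*q - 3))
Then branch requires q + 2*w >= -6 && 3*q > 9 && (!(w == 3*q - 3)); else branch requires forall q_1. (q_1 + 2*w >= -6 && 3*q_1 > 9 && (!(w == 3*q_1 - 3))).
Before the if: ((2*b >= -2 ==> b != -3) ==> (q + 2*w >= -6 && 3*q > 9 && (!(w == 3*q - 3)))) && ((!(2*b >= -2 ==> b != -3)) ==> (forall q_1. (q_1 + 2*w >= -6 && 3*q_1 > 9 && (!(w == 3*q_1 - 3)))))
Before q := b: ((2*b >= -2 ==> b != -3) ==> (b + 2*w >= -6 && 3*b > 9 && (!(w == 3*b - 3)))) && ((!(2*b >= -2 ==> b != -3)) ==> (forall q_1. (q_1 + 2*w >= -6 && 3*q_1 > 9 && (!(w == 3*q_1 - 3)))))
Answer: WP = ((2*b >= -2 ==> b != -3) ==> (b + 2*w >= -6 && 3*b > 9 && (!(w == 3*b - 3)))) && ((!(2*b >= -2 ==> b != -3)) ==> (forall q_1. (q_1 + 2*w >= -6 && 3*q_1 > 9 && (!(w == 3*q_1 - 3)))))


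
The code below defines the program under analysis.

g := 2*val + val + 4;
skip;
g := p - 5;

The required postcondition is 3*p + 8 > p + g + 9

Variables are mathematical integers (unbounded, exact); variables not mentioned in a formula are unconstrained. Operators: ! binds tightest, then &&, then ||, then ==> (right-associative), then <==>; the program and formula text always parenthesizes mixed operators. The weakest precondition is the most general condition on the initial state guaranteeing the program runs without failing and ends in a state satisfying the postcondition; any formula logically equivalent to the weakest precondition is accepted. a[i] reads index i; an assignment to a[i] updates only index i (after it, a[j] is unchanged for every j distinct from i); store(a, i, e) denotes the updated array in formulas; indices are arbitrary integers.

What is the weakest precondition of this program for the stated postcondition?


Working backward. After the program, the postcondition 3*p + 8 > p + g + 9 must hold; in canonical form it is 2*p > g + 1.
Before g := p - 5: p > -4
Before skip: p > -4
Before g := 2*val + val + 4: p > -4
Answer: WP = p > -4


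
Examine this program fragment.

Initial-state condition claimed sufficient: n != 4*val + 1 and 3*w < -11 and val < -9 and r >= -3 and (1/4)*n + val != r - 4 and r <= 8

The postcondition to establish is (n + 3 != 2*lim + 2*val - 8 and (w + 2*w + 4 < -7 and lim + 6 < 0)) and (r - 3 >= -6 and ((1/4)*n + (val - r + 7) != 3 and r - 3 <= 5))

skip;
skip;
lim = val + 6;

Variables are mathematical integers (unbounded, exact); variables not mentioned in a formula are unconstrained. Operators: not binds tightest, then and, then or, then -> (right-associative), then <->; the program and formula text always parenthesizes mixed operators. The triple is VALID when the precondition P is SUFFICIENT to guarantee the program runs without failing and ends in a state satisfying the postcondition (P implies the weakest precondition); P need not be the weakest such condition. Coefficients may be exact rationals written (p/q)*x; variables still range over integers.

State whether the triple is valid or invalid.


Working backward. After the program, the postcondition (n + 3 != 2*lim + 2*val - 8 and (w + 2*w + 4 < -7 and lim + 6 < 0)) and (r - 3 >= -6 and ((1/4)*n + (val - r + 7) != 3 and r - 3 <= 5)) must hold; in canonical form it is n != 2*lim + 2*val - 11 and 3*w < -11 and lim < -6 and r >= -3 and (1/4)*n + val != r - 4 and r <= 8.
Before lim := val + 6: n != 4*val + 1 and 3*w < -11 and val < -12 and r >= -3 and (1/4)*n + val != r - 4 and r <= 8
Before skip: n != 4*val + 1 and 3*w < -11 and val < -12 and r >= -3 and (1/4)*n + val != r - 4 and r <= 8
Before skip: n != 4*val + 1 and 3*w < -11 and val < -12 and r >= -3 and (1/4)*n + val != r - 4 and r <= 8
The weakest precondition is n != 4*val + 1 and 3*w < -11 and val < -12 and r >= -3 and (1/4)*n + val != r - 4 and r <= 8.
Check whether n != 4*val + 1 and 3*w < -11 and val < -9 and r >= -3 and (1/4)*n + val != r - 4 and r <= 8 implies it.
Countermodel: at the initial state n = 0, r = 0, val = -10, w = -4, the precondition holds but the weakest precondition fails.
Answer: invalid


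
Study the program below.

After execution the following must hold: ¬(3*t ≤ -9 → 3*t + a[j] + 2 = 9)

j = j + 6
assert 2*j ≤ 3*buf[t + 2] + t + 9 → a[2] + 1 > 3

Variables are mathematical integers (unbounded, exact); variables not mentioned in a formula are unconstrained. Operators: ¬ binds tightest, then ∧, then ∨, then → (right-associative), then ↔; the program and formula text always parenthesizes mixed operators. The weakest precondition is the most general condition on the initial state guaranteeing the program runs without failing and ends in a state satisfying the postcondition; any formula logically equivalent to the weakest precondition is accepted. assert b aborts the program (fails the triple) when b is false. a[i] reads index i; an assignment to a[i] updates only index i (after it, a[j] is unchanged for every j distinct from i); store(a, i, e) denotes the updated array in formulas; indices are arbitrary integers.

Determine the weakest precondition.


Working backward. After the program, the postcondition ¬(3*t ≤ -9 → 3*t + a[j] + 2 = 9) must hold; in canonical form it is ¬(3*t ≤ -9 → a[j] + 3*t = 7).
Before assert 2*j ≤ 3*buf[t + 2] + t + 9 → a[2] + 1 > 3: (2*j ≤ 3*buf[t + 2] + t + 9 → a[2] > 2) ∧ (¬(3*t ≤ -9 → a[j] + 3*t = 7))
Before j := j + 6: (2*j ≤ 3*buf[t + 2] + t - 3 → a[2] > 2) ∧ (¬(3*t ≤ -9 → a[j + 6] + 3*t = 7))
Answer: WP = (2*j ≤ 3*buf[t + 2] + t - 3 → a[2] > 2) ∧ (¬(3*t ≤ -9 → a[j + 6] + 3*t = 7))


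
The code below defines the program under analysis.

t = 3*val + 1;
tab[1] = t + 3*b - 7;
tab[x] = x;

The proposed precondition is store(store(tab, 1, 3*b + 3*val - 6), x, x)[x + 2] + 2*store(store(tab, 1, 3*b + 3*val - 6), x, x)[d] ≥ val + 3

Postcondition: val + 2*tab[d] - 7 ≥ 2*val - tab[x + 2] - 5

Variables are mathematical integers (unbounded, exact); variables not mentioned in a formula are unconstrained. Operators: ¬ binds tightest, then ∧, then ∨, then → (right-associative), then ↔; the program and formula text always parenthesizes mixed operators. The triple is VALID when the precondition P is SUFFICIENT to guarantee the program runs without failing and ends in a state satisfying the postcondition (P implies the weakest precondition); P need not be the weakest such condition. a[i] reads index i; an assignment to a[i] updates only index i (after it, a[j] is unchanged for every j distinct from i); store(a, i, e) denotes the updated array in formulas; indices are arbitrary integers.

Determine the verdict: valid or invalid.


Working backward. After the program, the postcondition val + 2*tab[d] - 7 ≥ 2*val - tab[x + 2] - 5 must hold; in canonical form it is tab[x + 2] + 2*tab[d] ≥ val + 2.
Before tab[x] := x: store(tab, x, x)[x + 2] + 2*store(tab, x, x)[d] ≥ val + 2
Before tab[1] := t + 3*b - 7: store(store(tab, 1, 3*b + t - 7), x, x)[x + 2] + 2*store(store(tab, 1, 3*b + t - 7), x, x)[d] ≥ val + 2
Before t := 3*val + 1: store(store(tab, 1, 3*b + 3*val - 6), x, x)[x + 2] + 2*store(store(tab, 1, 3*b + 3*val - 6), x, x)[d] ≥ val + 2
The weakest precondition is store(store(tab, 1, 3*b + 3*val - 6), x, x)[x + 2] + 2*store(store(tab, 1, 3*b + 3*val - 6), x, x)[d] ≥ val + 2.
Check whether store(store(tab, 1, 3*b + 3*val - 6), x, x)[x + 2] + 2*store(store(tab, 1, 3*b + 3*val - 6), x, x)[d] ≥ val + 3 implies it.
Every state satisfying the precondition satisfies the weakest precondition: the implication holds.
Answer: valid


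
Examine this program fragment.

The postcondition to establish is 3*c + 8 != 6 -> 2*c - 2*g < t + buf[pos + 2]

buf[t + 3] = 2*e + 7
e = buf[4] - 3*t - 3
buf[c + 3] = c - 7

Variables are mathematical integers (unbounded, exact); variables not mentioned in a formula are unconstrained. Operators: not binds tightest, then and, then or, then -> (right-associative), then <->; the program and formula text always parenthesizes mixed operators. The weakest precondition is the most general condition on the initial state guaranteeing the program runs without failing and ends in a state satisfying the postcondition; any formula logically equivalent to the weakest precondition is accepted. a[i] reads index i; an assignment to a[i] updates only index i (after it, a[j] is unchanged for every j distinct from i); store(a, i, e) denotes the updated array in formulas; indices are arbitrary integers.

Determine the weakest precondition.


Working backward. After the program, the postcondition 3*c + 8 != 6 -> 2*c - 2*g < t + buf[pos + 2] must hold; in canonical form it is 3*c != -2 -> 2*c < buf[pos + 2] + 2*g + t.
Before buf[c + 3] := c - 7: 3*c != -2 -> 2*c < store(buf, c + 3, c - 7)[pos + 2] + 2*g + t
Before e := buf[4] - 3*t - 3: 3*c != -2 -> 2*c < store(buf, c + 3, c - 7)[pos + 2] + 2*g + t
Before buf[t + 3] := 2*e + 7: 3*c != -2 -> 2*c < store(store(buf, t + 3, 2*e + 7), c + 3, c - 7)[pos + 2] + 2*g + t
Answer: WP = 3*c != -2 -> 2*c < store(store(buf, t + 3, 2*e + 7), c + 3, c - 7)[pos + 2] + 2*g + t


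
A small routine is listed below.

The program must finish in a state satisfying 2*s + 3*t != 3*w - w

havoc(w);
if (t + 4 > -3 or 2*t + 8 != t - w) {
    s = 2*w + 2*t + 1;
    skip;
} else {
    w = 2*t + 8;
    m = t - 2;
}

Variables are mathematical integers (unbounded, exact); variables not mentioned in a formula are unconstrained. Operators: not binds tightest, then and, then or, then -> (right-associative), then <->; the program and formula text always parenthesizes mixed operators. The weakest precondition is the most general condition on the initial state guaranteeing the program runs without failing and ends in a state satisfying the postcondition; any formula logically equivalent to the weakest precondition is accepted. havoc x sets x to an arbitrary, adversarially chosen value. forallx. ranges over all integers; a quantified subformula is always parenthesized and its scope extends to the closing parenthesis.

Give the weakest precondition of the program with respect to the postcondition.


Working backward. After the program, the postcondition 2*s + 3*t != 3*w - w must hold; in canonical form it is 2*s + 3*t != 2*w.
Then branch requires 7*t + 2*w != -2; else branch requires 2*s != t + 16.
Before the if: ((t > -7 or t + w != -8) -> 7*t + 2*w != -2) and ((not (t > -7 or t + w != -8)) -> 2*s != t + 16)
Before havoc w: forall w_1. (((t > -7 or t + w_1 != -8) -> 7*t + 2*w_1 != -2) and ((not (t > -7 or t + w_1 != -8)) -> 2*s != t + 16))
Answer: WP = forall w_1. (((t > -7 or t + w_1 != -8) -> 7*t + 2*w_1 != -2) and ((not (t > -7 or t + w_1 != -8)) -> 2*s != t + 16))


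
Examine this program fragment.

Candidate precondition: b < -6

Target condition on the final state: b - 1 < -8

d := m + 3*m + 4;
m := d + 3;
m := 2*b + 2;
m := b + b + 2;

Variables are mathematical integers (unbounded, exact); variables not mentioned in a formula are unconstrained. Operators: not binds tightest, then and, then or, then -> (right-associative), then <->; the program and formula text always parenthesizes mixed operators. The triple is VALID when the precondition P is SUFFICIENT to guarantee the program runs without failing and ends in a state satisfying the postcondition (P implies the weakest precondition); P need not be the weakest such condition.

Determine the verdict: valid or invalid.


Working backward. After the program, the postcondition b - 1 < -8 must hold; in canonical form it is b < -7.
Before m := b + b + 2: b < -7
Before m := 2*b + 2: b < -7
Before m := d + 3: b < -7
Before d := m + 3*m + 4: b < -7
The weakest precondition is b < -7.
Check whether b < -6 implies it.
Countermodel: at the initial state b = -7, the precondition holds but the weakest precondition fails.
Answer: invalid


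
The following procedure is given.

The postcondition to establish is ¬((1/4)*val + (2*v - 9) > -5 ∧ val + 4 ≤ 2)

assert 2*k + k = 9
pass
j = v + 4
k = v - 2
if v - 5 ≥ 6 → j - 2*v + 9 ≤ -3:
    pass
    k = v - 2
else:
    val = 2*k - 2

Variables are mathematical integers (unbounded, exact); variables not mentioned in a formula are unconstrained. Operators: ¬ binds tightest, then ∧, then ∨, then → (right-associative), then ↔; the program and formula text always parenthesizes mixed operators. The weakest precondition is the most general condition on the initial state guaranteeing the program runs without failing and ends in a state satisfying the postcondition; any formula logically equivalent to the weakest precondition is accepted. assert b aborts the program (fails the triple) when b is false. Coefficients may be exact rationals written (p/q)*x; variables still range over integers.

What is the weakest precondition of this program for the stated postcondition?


Working backward. After the program, the postcondition ¬((1/4)*val + (2*v - 9) > -5 ∧ val + 4 ≤ 2) must hold; in canonical form it is ¬(2*v + (1/4)*val > 4 ∧ val ≤ -2).
Then branch requires ¬(2*v + (1/4)*val > 4 ∧ val ≤ -2); else branch requires ¬((1/2)*k + 2*v > 9/2 ∧ 2*k ≤ 0).
Before the if: ((v ≥ 11 → j ≤ 2*v - 12) → (¬(2*v + (1/4)*val > 4 ∧ val ≤ -2))) ∧ ((¬(v ≥ 11 → j ≤ 2*v - 12)) → (¬((1/2)*k + 2*v > 9/2 ∧ 2*k ≤ 0)))
Before k := v - 2: ((v ≥ 11 → j ≤ 2*v - 12) → (¬(2*v + (1/4)*val > 4 ∧ val ≤ -2))) ∧ ((¬(v ≥ 11 → j ≤ 2*v - 12)) → (¬((5/2)*v > 11/2 ∧ 2*v ≤ 4)))
Before j := v + 4: ((v ≥ 11 → v ≥ 16) → (¬(2*v + (1/4)*val > 4 ∧ val ≤ -2))) ∧ ((¬(v ≥ 11 → v ≥ 16)) → (¬((5/2)*v > 11/2 ∧ 2*v ≤ 4)))
Before skip: ((v ≥ 11 → v ≥ 16) → (¬(2*v + (1/4)*val > 4 ∧ val ≤ -2))) ∧ ((¬(v ≥ 11 → v ≥ 16)) → (¬((5/2)*v > 11/2 ∧ 2*v ≤ 4)))
Before assert 2*k + k = 9: 3*k = 9 ∧ ((v ≥ 11 → v ≥ 16) → (¬(2*v + (1/4)*val > 4 ∧ val ≤ -2))) ∧ ((¬(v ≥ 11 → v ≥ 16)) → (¬((5/2)*v > 11/2 ∧ 2*v ≤ 4)))
Answer: WP = 3*k = 9 ∧ ((v ≥ 11 → v ≥ 16) → (¬(2*v + (1/4)*val > 4 ∧ val ≤ -2))) ∧ ((¬(v ≥ 11 → v ≥ 16)) → (¬((5/2)*v > 11/2 ∧ 2*v ≤ 4)))


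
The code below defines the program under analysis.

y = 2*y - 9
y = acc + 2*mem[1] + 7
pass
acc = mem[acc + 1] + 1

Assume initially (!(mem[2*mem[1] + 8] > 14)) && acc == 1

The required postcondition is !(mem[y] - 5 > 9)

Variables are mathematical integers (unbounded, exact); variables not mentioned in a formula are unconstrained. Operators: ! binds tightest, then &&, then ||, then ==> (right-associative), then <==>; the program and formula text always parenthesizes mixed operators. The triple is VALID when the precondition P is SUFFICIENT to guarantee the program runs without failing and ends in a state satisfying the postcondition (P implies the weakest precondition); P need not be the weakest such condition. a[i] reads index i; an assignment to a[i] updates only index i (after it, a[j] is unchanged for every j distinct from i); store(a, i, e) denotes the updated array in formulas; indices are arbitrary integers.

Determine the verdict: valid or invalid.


Working backward. After the program, the postcondition !(mem[y] - 5 > 9) must hold; in canonical form it is !(mem[y] > 14).
Before acc := mem[acc + 1] + 1: !(mem[y] > 14)
Before skip: !(mem[y] > 14)
Before y := acc + 2*mem[1] + 7: !(mem[2*mem[1] + acc + 7] > 14)
Before y := 2*y - 9: !(mem[2*mem[1] + acc + 7] > 14)
The weakest precondition is !(mem[2*mem[1] + acc + 7] > 14).
Check whether (!(mem[2*mem[1] + 8] > 14)) && acc == 1 implies it.
Every state satisfying the precondition satisfies the weakest precondition: the implication holds.
Answer: valid


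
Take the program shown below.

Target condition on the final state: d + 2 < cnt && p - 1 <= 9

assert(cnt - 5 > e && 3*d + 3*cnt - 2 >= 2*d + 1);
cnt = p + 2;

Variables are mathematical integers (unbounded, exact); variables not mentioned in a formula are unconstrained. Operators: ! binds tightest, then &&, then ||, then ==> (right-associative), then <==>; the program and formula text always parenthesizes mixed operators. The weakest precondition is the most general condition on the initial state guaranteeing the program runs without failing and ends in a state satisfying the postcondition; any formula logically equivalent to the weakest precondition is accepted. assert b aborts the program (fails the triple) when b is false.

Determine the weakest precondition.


Working backward. After the program, the postcondition d + 2 < cnt && p - 1 <= 9 must hold; in canonical form it is d < cnt - 2 && p <= 10.
Before cnt := p + 2: d < p && p <= 10
Before assert cnt - 5 > e && 3*d + 3*cnt - 2 >= 2*d + 1: cnt > e + 5 && 3*cnt + d >= 3 && d < p && p <= 10
Answer: WP = cnt > e + 5 && 3*cnt + d >= 3 && d < p && p <= 10
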